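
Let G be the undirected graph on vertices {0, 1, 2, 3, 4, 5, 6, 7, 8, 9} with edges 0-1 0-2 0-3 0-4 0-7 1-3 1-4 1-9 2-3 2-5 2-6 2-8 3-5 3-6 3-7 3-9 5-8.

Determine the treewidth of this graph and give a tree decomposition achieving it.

Treewidth 2.
One optimal decomposition is:
Bags: B1 = {0, 1, 3}  B2 = {0, 2, 3}  B3 = {2, 3, 5}  B4 = {0, 3, 7}  B5 = {2, 5, 8}  B6 = {1, 3, 9}  B7 = {0, 1, 4}  B8 = {2, 3, 6}
Tree: B1–B2, B2–B3, B1–B4, B3–B5, B1–B6, B1–B7, B3–B8

Each bag holds 3 vertices, so the decomposition has width 2, which upper-bounds the treewidth. On the other hand G contains the 3-clique {2, 5, 8}. A clique must lie in a single bag of any decomposition, so no decomposition can have width below 2. Therefore the treewidth is 2.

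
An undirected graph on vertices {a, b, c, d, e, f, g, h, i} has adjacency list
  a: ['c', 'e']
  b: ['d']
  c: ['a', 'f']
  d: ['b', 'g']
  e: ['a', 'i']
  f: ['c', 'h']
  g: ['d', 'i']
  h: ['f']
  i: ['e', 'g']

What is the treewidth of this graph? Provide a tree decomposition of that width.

The largest bag has 2 vertices, giving width 1; this decomposition certifies tw(G) ≤ 1. Any graph with an edge has treewidth ≥ 1, and G has the edge b–d. Combining the bounds, tw(G) = 1.

Treewidth 1.
Bags: B1 = {b, d}  B2 = {d, g}  B3 = {g, i}  B4 = {e, i}  B5 = {a, e}  B6 = {a, c}  B7 = {c, f}  B8 = {f, h}
Tree: B1–B2, B2–B3, B3–B4, B4–B5, B5–B6, B6–B7, B7–B8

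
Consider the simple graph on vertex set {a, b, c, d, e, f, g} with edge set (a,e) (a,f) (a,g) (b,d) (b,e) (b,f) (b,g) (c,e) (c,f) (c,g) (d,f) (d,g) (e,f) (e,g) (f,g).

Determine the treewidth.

A width-3 tree decomposition is:
Bags: B1 = {c, e, f, g}  B2 = {b, e, f, g}  B3 = {a, e, f, g}  B4 = {b, d, f, g}
Tree: B1–B2, B2–B3, B2–B4
Every bag has size at most 4, so the width is 4 − 1 = 3 and tw(G) ≤ 3. Conversely, {b, d, f, g} is a clique of size 4, and the vertices of any clique must share a bag in every tree decomposition; so some bag has ≥ 4 vertices and tw(G) ≥ 3. Hence tw(G) = 3 exactly.

3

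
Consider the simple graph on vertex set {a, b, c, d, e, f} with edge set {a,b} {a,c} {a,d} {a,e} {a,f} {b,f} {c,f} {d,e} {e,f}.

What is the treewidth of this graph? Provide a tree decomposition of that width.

Treewidth 2.
One such decomposition:
Bags: B1 = {a, e, f}  B2 = {a, b, f}  B3 = {a, d, e}  B4 = {a, c, f}
Tree: B1–B2, B1–B3, B1–B4

The largest bag has 3 vertices, giving width 2; this decomposition certifies tw(G) ≤ 2. For the lower bound, the 3 vertices {a, d, e} are pairwise adjacent, and any tree decomposition puts a clique entirely inside one bag — forcing width ≥ 2. Combining the bounds, tw(G) = 2.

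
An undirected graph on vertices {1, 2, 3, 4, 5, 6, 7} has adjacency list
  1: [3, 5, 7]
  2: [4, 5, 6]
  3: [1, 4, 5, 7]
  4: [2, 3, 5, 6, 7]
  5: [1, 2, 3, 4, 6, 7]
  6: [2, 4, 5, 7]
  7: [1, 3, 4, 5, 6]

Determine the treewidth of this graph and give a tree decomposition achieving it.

The largest bag has 4 vertices, giving width 3; this decomposition certifies tw(G) ≤ 3. On the other hand G contains the 4-clique {1, 3, 5, 7}. A clique must lie in a single bag of any decomposition, so no decomposition can have width below 3. Therefore the treewidth is 3.

Treewidth 3.
One such decomposition:
Bags: B1 = {1, 3, 5, 7}  B2 = {3, 4, 5, 7}  B3 = {4, 5, 6, 7}  B4 = {2, 4, 5, 6}
Tree: B1–B2, B2–B3, B3–B4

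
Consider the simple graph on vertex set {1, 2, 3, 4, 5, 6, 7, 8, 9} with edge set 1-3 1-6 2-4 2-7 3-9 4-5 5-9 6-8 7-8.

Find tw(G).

A width-2 tree decomposition is:
Bags: B1 = {6, 7, 8}  B2 = {1, 6, 7}  B3 = {1, 3, 7}  B4 = {3, 7, 9}  B5 = {5, 7, 9}  B6 = {4, 5, 7}  B7 = {2, 4, 7}
Tree: B1–B2, B2–B3, B3–B4, B4–B5, B5–B6, B6–B7
Each bag holds 3 vertices, so the decomposition has width 2, which upper-bounds the treewidth. Since 7–8–6–1–3–9–5–4–2–7 is a cycle in G, G is not acyclic. Forests are exactly the graphs of treewidth ≤ 1, so tw(G) ≥ 2. The upper and lower bounds meet at 2, so that is the treewidth.

2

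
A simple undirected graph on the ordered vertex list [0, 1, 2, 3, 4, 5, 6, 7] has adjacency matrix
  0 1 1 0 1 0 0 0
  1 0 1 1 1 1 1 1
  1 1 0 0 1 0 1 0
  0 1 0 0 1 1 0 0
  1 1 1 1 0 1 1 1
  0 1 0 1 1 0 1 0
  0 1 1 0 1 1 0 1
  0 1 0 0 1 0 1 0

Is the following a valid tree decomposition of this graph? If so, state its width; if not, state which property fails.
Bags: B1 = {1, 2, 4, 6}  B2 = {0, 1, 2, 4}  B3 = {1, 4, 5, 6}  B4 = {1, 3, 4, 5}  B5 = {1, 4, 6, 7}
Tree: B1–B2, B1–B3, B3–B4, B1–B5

Yes; width 3.

Checking the three conditions: (i) the bags cover all of {0, 1, 2, 3, 4, 5, 6, 7}; (ii) for each edge, some bag contains both endpoints; (iii) the bags containing any fixed vertex form a subtree. All hold, so the decomposition is valid with width 4 − 1 = 3.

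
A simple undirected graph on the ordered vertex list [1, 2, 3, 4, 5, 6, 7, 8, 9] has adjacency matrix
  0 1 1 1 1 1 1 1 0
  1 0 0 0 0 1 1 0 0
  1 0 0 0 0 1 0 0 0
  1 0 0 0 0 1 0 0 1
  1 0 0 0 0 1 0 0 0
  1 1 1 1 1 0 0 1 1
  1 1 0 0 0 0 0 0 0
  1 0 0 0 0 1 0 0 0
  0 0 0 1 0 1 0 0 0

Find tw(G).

2

A width-2 tree decomposition is:
Bags: B1 = {1, 2, 6}  B2 = {1, 2, 7}  B3 = {1, 4, 6}  B4 = {1, 5, 6}  B5 = {1, 3, 6}  B6 = {4, 6, 9}  B7 = {1, 6, 8}
Tree: B1–B2, B1–B3, B3–B4, B3–B5, B3–B6, B1–B7
Each bag holds 3 vertices, so the decomposition has width 2, which upper-bounds the treewidth. On the other hand G contains the 3-clique {1, 2, 6}. A clique must lie in a single bag of any decomposition, so no decomposition can have width below 2. Hence tw(G) = 2 exactly.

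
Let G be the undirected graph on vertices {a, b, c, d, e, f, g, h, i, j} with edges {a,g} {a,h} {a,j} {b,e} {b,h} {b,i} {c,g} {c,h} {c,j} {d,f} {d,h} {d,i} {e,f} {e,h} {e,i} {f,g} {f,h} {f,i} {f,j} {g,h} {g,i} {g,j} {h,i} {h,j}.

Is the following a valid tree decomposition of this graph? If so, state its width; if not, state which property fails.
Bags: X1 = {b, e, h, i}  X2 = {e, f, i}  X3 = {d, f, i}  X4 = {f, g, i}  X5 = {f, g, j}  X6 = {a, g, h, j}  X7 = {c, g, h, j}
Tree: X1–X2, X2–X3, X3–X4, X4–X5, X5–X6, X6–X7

No — edge (h,f) lies in no bag.

A tree decomposition must satisfy three properties: every vertex lies in some bag; for every edge, both endpoints lie together in some bag; and for every vertex, the bags containing it form a connected subtree. Here edge (h,f) lies in no bag, so the decomposition is invalid.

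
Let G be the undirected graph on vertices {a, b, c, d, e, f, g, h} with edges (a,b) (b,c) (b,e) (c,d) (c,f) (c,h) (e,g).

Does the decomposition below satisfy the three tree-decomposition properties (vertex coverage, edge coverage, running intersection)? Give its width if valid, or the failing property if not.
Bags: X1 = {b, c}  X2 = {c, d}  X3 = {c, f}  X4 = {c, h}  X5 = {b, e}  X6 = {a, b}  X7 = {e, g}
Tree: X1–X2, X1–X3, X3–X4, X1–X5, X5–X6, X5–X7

Every vertex of G appears in some bag (union = {a, b, c, d, e, f, g, h}); every edge is covered by a bag; and for each vertex v the set of bags containing v is connected in the bag tree. The decomposition is therefore valid. The largest bag has 2 vertices, so the width is 1.

Yes; width 1.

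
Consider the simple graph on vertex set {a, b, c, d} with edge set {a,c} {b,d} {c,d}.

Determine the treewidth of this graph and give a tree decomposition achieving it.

Treewidth 1.
One optimal decomposition is:
Bags: B1 = {a, c}  B2 = {c, d}  B3 = {b, d}
Tree: B1–B2, B2–B3

The largest bag has 2 vertices, giving width 1; this decomposition certifies tw(G) ≤ 1. G has an edge, so its treewidth is at least 1. Therefore the treewidth is 1.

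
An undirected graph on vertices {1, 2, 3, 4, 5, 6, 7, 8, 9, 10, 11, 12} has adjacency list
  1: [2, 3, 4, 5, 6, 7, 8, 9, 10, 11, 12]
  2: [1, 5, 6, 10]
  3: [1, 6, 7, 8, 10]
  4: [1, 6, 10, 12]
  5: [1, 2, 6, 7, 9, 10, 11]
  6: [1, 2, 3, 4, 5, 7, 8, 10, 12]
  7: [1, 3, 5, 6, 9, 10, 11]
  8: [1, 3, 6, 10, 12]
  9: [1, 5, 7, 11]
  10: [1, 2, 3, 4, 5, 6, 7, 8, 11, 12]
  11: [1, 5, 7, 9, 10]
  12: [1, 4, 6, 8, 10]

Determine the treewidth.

A width-4 tree decomposition is:
Bags: B1 = {1, 5, 7, 10, 11}  B2 = {1, 5, 6, 7, 10}  B3 = {1, 5, 7, 9, 11}  B4 = {1, 3, 6, 7, 10}  B5 = {1, 3, 6, 8, 10}  B6 = {1, 2, 5, 6, 10}  B7 = {1, 6, 8, 10, 12}  B8 = {1, 4, 6, 10, 12}
Tree: B1–B2, B1–B3, B2–B4, B4–B5, B2–B6, B5–B7, B7–B8
Every bag has size at most 5, so the width is 5 − 1 = 4 and tw(G) ≤ 4. For the lower bound, the 5 vertices {1, 5, 7, 9, 11} are pairwise adjacent, and any tree decomposition puts a clique entirely inside one bag — forcing width ≥ 4. Therefore the treewidth is 4.

4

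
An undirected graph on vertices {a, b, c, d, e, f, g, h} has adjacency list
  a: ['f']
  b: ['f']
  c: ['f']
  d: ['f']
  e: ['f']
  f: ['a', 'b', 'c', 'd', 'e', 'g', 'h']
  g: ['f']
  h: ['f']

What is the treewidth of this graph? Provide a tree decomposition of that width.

Each bag holds 2 vertices, so the decomposition has width 1, which upper-bounds the treewidth. Any graph with an edge has treewidth ≥ 1, and G has the edge f–a. Combining the bounds, tw(G) = 1.

Treewidth 1.
One optimal decomposition is:
Bags: B1 = {a, f}  B2 = {f, g}  B3 = {f, h}  B4 = {d, f}  B5 = {e, f}  B6 = {b, f}  B7 = {c, f}
Tree: B1–B2, B2–B3, B2–B4, B4–B5, B1–B6, B1–B7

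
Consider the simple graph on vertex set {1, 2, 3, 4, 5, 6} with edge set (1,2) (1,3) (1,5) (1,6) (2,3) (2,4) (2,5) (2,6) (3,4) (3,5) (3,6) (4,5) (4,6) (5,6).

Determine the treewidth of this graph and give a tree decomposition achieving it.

Treewidth 4.
Bags: B1 = {1, 2, 3, 5, 6}  B2 = {2, 3, 4, 5, 6}
Tree: B1–B2

The largest bag has 5 vertices, giving width 4; this decomposition certifies tw(G) ≤ 4. Conversely, {1, 2, 3, 5, 6} is a clique of size 5, and the vertices of any clique must share a bag in every tree decomposition; so some bag has ≥ 5 vertices and tw(G) ≥ 4. Hence tw(G) = 4 exactly.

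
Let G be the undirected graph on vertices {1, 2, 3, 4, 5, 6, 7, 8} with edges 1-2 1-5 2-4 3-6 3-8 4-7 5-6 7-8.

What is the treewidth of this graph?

2

A width-2 tree decomposition is:
Bags: B1 = {3, 7, 8}  B2 = {3, 4, 7}  B3 = {2, 3, 4}  B4 = {1, 2, 3}  B5 = {1, 3, 5}  B6 = {3, 5, 6}
Tree: B1–B2, B2–B3, B3–B4, B4–B5, B5–B6
The largest bag has 3 vertices, giving width 2; this decomposition certifies tw(G) ≤ 2. For the lower bound, G contains the cycle 3–8–7–4–2–1–5–6–3, so G is not a forest; only forests have treewidth ≤ 1, hence tw(G) ≥ 2. Hence tw(G) = 2 exactly.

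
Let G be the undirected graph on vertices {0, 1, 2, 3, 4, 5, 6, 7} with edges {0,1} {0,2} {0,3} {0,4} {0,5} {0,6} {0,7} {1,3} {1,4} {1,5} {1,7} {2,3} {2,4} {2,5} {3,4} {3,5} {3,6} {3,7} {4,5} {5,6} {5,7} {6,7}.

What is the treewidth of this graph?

4

A width-4 tree decomposition is:
Bags: B1 = {0, 2, 3, 4, 5}  B2 = {0, 1, 3, 4, 5}  B3 = {0, 1, 3, 5, 7}  B4 = {0, 3, 5, 6, 7}
Tree: B1–B2, B2–B3, B3–B4
Every bag has size at most 5, so the width is 5 − 1 = 4 and tw(G) ≤ 4. On the other hand G contains the 5-clique {0, 1, 3, 4, 5}. A clique must lie in a single bag of any decomposition, so no decomposition can have width below 4. Therefore the treewidth is 4.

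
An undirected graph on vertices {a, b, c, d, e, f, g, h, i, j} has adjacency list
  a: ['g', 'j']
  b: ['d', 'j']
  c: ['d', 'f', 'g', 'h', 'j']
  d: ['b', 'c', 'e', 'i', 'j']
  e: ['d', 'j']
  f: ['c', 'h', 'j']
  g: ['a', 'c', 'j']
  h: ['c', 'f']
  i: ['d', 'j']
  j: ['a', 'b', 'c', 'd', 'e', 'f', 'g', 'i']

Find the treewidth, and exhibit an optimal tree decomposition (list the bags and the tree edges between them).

Each bag holds 3 vertices, so the decomposition has width 2, which upper-bounds the treewidth. For the lower bound, the 3 vertices {d, e, j} are pairwise adjacent, and any tree decomposition puts a clique entirely inside one bag — forcing width ≥ 2. Combining the bounds, tw(G) = 2.

Treewidth 2.
One such decomposition:
Bags: B1 = {c, g, j}  B2 = {c, d, j}  B3 = {d, e, j}  B4 = {a, g, j}  B5 = {b, d, j}  B6 = {c, f, j}  B7 = {c, f, h}  B8 = {d, i, j}
Tree: B1–B2, B2–B3, B1–B4, B2–B5, B1–B6, B6–B7, B2–B8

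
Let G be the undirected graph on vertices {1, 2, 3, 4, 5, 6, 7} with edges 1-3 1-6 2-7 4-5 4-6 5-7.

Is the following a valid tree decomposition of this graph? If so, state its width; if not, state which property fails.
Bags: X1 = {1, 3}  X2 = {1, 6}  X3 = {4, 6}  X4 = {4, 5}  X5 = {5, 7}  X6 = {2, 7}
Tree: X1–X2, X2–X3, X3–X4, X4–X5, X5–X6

Yes; width 1.

Checking the three conditions: (i) the bags cover all of {1, 2, 3, 4, 5, 6, 7}; (ii) for each edge, some bag contains both endpoints; (iii) the bags containing any fixed vertex form a subtree. All hold, so the decomposition is valid with width 2 − 1 = 1.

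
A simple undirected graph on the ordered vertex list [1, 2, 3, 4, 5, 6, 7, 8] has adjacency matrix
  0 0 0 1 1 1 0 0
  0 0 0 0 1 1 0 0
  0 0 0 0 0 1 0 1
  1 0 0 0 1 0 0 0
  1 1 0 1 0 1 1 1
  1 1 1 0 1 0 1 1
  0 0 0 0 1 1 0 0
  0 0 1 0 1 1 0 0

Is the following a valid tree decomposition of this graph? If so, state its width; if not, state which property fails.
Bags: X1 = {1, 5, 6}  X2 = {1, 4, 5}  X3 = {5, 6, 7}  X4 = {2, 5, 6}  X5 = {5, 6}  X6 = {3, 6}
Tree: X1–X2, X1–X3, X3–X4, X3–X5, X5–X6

No — vertex 8 appears in no bag.

A tree decomposition must satisfy three properties: every vertex lies in some bag; for every edge, both endpoints lie together in some bag; and for every vertex, the bags containing it form a connected subtree. Here vertex 8 appears in no bag, so the decomposition is invalid.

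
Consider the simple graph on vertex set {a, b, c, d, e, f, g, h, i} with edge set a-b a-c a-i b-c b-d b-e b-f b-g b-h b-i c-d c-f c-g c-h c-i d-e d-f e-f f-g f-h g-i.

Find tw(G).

3

A width-3 tree decomposition is:
Bags: B1 = {b, c, f, g}  B2 = {b, c, g, i}  B3 = {b, c, d, f}  B4 = {b, c, f, h}  B5 = {a, b, c, i}  B6 = {b, d, e, f}
Tree: B1–B2, B1–B3, B3–B4, B2–B5, B3–B6
The largest bag has 4 vertices, giving width 3; this decomposition certifies tw(G) ≤ 3. For the lower bound, the 4 vertices {b, d, e, f} are pairwise adjacent, and any tree decomposition puts a clique entirely inside one bag — forcing width ≥ 3. Combining the bounds, tw(G) = 3.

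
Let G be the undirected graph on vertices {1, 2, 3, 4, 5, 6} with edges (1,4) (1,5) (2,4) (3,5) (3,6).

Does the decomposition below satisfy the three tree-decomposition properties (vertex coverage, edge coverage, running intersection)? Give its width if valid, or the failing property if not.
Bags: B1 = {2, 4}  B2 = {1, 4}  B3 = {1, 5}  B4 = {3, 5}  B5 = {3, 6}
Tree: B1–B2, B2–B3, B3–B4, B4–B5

Yes; width 1.

Checking the three conditions: (i) the bags cover all of {1, 2, 3, 4, 5, 6}; (ii) for each edge, some bag contains both endpoints; (iii) the bags containing any fixed vertex form a subtree. All hold, so the decomposition is valid with width 2 − 1 = 1.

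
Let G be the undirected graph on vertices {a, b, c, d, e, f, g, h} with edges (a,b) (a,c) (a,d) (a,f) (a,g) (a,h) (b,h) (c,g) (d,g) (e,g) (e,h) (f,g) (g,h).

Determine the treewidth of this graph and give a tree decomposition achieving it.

Treewidth 2.
One optimal decomposition is:
Bags: B1 = {a, b, h}  B2 = {a, g, h}  B3 = {a, d, g}  B4 = {a, c, g}  B5 = {a, f, g}  B6 = {e, g, h}
Tree: B1–B2, B2–B3, B2–B4, B3–B5, B2–B6

The largest bag has 3 vertices, giving width 2; this decomposition certifies tw(G) ≤ 2. For the lower bound, the 3 vertices {e, g, h} are pairwise adjacent, and any tree decomposition puts a clique entirely inside one bag — forcing width ≥ 2. Hence tw(G) = 2 exactly.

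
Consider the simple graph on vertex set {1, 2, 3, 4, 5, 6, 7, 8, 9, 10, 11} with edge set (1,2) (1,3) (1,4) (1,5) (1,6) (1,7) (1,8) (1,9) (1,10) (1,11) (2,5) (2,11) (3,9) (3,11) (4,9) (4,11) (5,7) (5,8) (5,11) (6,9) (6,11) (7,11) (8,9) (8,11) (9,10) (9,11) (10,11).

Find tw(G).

3

A width-3 tree decomposition is:
Bags: B1 = {1, 5, 7, 11}  B2 = {1, 5, 8, 11}  B3 = {1, 8, 9, 11}  B4 = {1, 6, 9, 11}  B5 = {1, 2, 5, 11}  B6 = {1, 3, 9, 11}  B7 = {1, 9, 10, 11}  B8 = {1, 4, 9, 11}
Tree: B1–B2, B2–B3, B3–B4, B1–B5, B3–B6, B6–B7, B4–B8
The largest bag has 4 vertices, giving width 3; this decomposition certifies tw(G) ≤ 3. Conversely, {1, 3, 9, 11} is a clique of size 4, and the vertices of any clique must share a bag in every tree decomposition; so some bag has ≥ 4 vertices and tw(G) ≥ 3. Hence tw(G) = 3 exactly.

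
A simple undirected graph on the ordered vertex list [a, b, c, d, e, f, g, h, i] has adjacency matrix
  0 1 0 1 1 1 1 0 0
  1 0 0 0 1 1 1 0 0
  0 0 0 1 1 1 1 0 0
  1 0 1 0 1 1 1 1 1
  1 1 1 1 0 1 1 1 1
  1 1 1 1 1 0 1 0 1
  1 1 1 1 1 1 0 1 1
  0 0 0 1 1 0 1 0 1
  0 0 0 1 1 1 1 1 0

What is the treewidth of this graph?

4

A width-4 tree decomposition is:
Bags: B1 = {a, d, e, f, g}  B2 = {a, b, e, f, g}  B3 = {d, e, f, g, i}  B4 = {d, e, g, h, i}  B5 = {c, d, e, f, g}
Tree: B1–B2, B1–B3, B3–B4, B3–B5
The largest bag has 5 vertices, giving width 4; this decomposition certifies tw(G) ≤ 4. Conversely, {d, e, g, h, i} is a clique of size 5, and the vertices of any clique must share a bag in every tree decomposition; so some bag has ≥ 5 vertices and tw(G) ≥ 4. Therefore the treewidth is 4.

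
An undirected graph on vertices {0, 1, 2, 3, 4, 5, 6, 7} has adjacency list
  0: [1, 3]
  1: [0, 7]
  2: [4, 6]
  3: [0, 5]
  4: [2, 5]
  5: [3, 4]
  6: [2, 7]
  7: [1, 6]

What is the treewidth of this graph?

A width-2 tree decomposition is:
Bags: B1 = {0, 1, 3}  B2 = {1, 3, 5}  B3 = {1, 4, 5}  B4 = {1, 2, 4}  B5 = {1, 2, 6}  B6 = {1, 6, 7}
Tree: B1–B2, B2–B3, B3–B4, B4–B5, B5–B6
The largest bag has 3 vertices, giving width 2; this decomposition certifies tw(G) ≤ 2. For the lower bound, G contains the cycle 1–0–3–5–4–2–6–7–1, so G is not a forest; only forests have treewidth ≤ 1, hence tw(G) ≥ 2. Therefore the treewidth is 2.

2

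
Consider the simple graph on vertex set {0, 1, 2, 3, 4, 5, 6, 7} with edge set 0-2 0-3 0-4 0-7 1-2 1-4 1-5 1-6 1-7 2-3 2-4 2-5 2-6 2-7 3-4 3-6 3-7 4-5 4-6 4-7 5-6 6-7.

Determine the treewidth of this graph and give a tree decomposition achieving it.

Treewidth 4.
One such decomposition:
Bags: B1 = {1, 2, 4, 6, 7}  B2 = {2, 3, 4, 6, 7}  B3 = {1, 2, 4, 5, 6}  B4 = {0, 2, 3, 4, 7}
Tree: B1–B2, B1–B3, B2–B4

Every bag has size at most 5, so the width is 5 − 1 = 4 and tw(G) ≤ 4. Conversely, {0, 2, 3, 4, 7} is a clique of size 5, and the vertices of any clique must share a bag in every tree decomposition; so some bag has ≥ 5 vertices and tw(G) ≥ 4. Therefore the treewidth is 4.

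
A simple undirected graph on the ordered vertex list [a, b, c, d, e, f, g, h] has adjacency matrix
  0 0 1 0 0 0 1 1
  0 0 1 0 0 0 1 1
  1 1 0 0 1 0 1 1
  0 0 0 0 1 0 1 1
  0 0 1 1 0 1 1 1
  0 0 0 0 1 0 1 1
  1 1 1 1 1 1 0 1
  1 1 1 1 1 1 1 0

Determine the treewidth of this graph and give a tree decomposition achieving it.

The largest bag has 4 vertices, giving width 3; this decomposition certifies tw(G) ≤ 3. On the other hand G contains the 4-clique {d, e, g, h}. A clique must lie in a single bag of any decomposition, so no decomposition can have width below 3. Hence tw(G) = 3 exactly.

Treewidth 3.
One optimal decomposition is:
Bags: B1 = {c, e, g, h}  B2 = {e, f, g, h}  B3 = {b, c, g, h}  B4 = {d, e, g, h}  B5 = {a, c, g, h}
Tree: B1–B2, B1–B3, B2–B4, B1–B5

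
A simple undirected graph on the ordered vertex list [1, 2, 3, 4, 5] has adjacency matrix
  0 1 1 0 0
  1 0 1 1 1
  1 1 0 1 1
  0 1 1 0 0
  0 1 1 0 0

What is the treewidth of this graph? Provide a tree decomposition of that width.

Treewidth 2.
Bags: B1 = {1, 2, 3}  B2 = {2, 3, 4}  B3 = {2, 3, 5}
Tree: B1–B2, B2–B3

Each bag holds 3 vertices, so the decomposition has width 2, which upper-bounds the treewidth. On the other hand G contains the 3-clique {1, 2, 3}. A clique must lie in a single bag of any decomposition, so no decomposition can have width below 2. The upper and lower bounds meet at 2, so that is the treewidth.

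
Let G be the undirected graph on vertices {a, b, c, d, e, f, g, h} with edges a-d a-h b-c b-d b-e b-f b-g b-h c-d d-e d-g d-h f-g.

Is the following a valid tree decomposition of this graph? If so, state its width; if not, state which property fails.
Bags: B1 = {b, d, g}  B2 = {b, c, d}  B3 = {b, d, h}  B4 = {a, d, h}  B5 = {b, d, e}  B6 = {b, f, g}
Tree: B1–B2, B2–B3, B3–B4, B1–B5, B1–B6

Every vertex of G appears in some bag (union = {a, b, c, d, e, f, g, h}); every edge is covered by a bag; and for each vertex v the set of bags containing v is connected in the bag tree. The decomposition is therefore valid. The largest bag has 3 vertices, so the width is 2.

Yes; width 2.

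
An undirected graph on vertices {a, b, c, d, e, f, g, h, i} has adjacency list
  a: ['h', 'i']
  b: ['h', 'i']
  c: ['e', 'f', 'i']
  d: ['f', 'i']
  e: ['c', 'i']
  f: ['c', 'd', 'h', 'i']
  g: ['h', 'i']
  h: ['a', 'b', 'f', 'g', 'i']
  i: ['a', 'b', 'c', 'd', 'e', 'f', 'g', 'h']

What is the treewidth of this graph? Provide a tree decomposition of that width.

Every bag has size at most 3, so the width is 3 − 1 = 2 and tw(G) ≤ 2. On the other hand G contains the 3-clique {d, f, i}. A clique must lie in a single bag of any decomposition, so no decomposition can have width below 2. Combining the bounds, tw(G) = 2.

Treewidth 2.
One optimal decomposition is:
Bags: B1 = {f, h, i}  B2 = {c, f, i}  B3 = {a, h, i}  B4 = {g, h, i}  B5 = {b, h, i}  B6 = {c, e, i}  B7 = {d, f, i}
Tree: B1–B2, B1–B3, B1–B4, B1–B5, B2–B6, B2–B7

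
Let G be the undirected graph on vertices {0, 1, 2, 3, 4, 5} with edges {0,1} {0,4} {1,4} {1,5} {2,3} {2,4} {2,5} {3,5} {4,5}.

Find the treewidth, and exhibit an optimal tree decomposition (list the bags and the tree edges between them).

Treewidth 2.
One optimal decomposition is:
Bags: B1 = {2, 3, 5}  B2 = {2, 4, 5}  B3 = {1, 4, 5}  B4 = {0, 1, 4}
Tree: B1–B2, B2–B3, B3–B4

Each bag holds 3 vertices, so the decomposition has width 2, which upper-bounds the treewidth. Conversely, {2, 3, 5} is a clique of size 3, and the vertices of any clique must share a bag in every tree decomposition; so some bag has ≥ 3 vertices and tw(G) ≥ 2. Hence tw(G) = 2 exactly.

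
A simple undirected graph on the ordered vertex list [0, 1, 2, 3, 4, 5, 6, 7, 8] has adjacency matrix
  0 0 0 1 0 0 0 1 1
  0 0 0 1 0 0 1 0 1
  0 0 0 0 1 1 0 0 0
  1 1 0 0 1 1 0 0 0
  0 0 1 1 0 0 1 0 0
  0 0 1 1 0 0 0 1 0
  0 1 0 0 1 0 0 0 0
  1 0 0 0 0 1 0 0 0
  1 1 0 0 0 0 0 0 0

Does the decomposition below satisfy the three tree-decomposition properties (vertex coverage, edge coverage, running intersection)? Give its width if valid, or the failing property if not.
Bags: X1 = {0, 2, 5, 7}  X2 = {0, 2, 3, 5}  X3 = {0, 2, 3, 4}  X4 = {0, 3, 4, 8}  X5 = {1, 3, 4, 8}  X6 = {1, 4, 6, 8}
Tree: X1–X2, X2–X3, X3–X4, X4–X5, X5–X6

Every vertex of G appears in some bag (union = {0, 1, 2, 3, 4, 5, 6, 7, 8}); every edge is covered by a bag; and for each vertex v the set of bags containing v is connected in the bag tree. The decomposition is therefore valid. The largest bag has 4 vertices, so the width is 3.

Yes; width 3.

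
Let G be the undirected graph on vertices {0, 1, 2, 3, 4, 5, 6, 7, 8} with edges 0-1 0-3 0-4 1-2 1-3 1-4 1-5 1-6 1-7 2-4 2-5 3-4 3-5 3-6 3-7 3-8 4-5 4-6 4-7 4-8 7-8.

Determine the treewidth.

3

A width-3 tree decomposition is:
Bags: B1 = {1, 3, 4, 7}  B2 = {3, 4, 7, 8}  B3 = {1, 3, 4, 6}  B4 = {0, 1, 3, 4}  B5 = {1, 3, 4, 5}  B6 = {1, 2, 4, 5}
Tree: B1–B2, B1–B3, B3–B4, B4–B5, B5–B6
The largest bag has 4 vertices, giving width 3; this decomposition certifies tw(G) ≤ 3. Conversely, {3, 4, 7, 8} is a clique of size 4, and the vertices of any clique must share a bag in every tree decomposition; so some bag has ≥ 4 vertices and tw(G) ≥ 3. The upper and lower bounds meet at 3, so that is the treewidth.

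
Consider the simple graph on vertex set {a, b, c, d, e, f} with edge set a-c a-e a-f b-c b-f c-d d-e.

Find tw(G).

A width-2 tree decomposition is:
Bags: B1 = {a, b, f}  B2 = {a, b, c}  B3 = {a, c, e}  B4 = {c, d, e}
Tree: B1–B2, B2–B3, B3–B4
Every bag has size at most 3, so the width is 3 − 1 = 2 and tw(G) ≤ 2. Since f–b–c–a–f is a cycle in G, G is not acyclic. Forests are exactly the graphs of treewidth ≤ 1, so tw(G) ≥ 2. Combining the bounds, tw(G) = 2.

2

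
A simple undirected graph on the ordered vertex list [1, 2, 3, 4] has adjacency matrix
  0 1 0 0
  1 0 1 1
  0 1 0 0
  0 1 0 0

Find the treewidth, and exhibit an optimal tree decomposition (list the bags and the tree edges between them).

Treewidth 1.
Bags: B1 = {1, 2}  B2 = {2, 3}  B3 = {2, 4}
Tree: B1–B2, B2–B3

The largest bag has 2 vertices, giving width 1; this decomposition certifies tw(G) ≤ 1. Any graph with an edge has treewidth ≥ 1, and G has the edge 2–1. Therefore the treewidth is 1.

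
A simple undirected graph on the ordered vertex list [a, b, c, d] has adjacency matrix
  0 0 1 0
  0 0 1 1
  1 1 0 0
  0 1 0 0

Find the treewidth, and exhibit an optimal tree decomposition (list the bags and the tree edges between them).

Treewidth 1.
One such decomposition:
Bags: B1 = {b, d}  B2 = {b, c}  B3 = {a, c}
Tree: B1–B2, B2–B3

Each bag holds 2 vertices, so the decomposition has width 1, which upper-bounds the treewidth. Any graph with an edge has treewidth ≥ 1, and G has the edge d–b. Therefore the treewidth is 1.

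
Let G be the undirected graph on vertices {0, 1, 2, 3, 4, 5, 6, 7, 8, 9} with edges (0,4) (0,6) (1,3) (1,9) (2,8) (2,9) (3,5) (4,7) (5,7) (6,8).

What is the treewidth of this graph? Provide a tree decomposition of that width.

Treewidth 2.
Bags: B1 = {2, 8, 9}  B2 = {6, 8, 9}  B3 = {0, 6, 9}  B4 = {0, 4, 9}  B5 = {4, 7, 9}  B6 = {5, 7, 9}  B7 = {3, 5, 9}  B8 = {1, 3, 9}
Tree: B1–B2, B2–B3, B3–B4, B4–B5, B5–B6, B6–B7, B7–B8

Every bag has size at most 3, so the width is 3 − 1 = 2 and tw(G) ≤ 2. Since 9–2–8–6–0–4–7–5–3–1–9 is a cycle in G, G is not acyclic. Forests are exactly the graphs of treewidth ≤ 1, so tw(G) ≥ 2. Combining the bounds, tw(G) = 2.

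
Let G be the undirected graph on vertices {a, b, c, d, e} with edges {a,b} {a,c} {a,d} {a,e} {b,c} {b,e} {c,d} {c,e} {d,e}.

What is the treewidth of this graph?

3

A width-3 tree decomposition is:
Bags: B1 = {a, b, c, e}  B2 = {a, c, d, e}
Tree: B1–B2
The largest bag has 4 vertices, giving width 3; this decomposition certifies tw(G) ≤ 3. On the other hand G contains the 4-clique {a, c, d, e}. A clique must lie in a single bag of any decomposition, so no decomposition can have width below 3. Therefore the treewidth is 3.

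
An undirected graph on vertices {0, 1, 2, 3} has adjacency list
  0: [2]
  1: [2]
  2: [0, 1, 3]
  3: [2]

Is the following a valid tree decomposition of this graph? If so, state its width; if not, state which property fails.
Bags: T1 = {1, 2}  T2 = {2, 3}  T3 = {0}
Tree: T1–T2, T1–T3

No — edge (2,0) lies in no bag.

A tree decomposition must satisfy three properties: every vertex lies in some bag; for every edge, both endpoints lie together in some bag; and for every vertex, the bags containing it form a connected subtree. Here edge (2,0) lies in no bag, so the decomposition is invalid.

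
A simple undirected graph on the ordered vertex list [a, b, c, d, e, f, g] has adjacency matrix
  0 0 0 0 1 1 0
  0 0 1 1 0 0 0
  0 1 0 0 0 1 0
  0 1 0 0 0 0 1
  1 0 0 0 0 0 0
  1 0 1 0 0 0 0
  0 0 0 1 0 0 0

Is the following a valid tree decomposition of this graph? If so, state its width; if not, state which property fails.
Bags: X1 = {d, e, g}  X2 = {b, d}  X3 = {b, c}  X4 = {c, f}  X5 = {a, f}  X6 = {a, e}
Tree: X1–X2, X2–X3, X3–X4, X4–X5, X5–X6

No — bags containing vertex e are not connected in the tree.

A tree decomposition must satisfy three properties: every vertex lies in some bag; for every edge, both endpoints lie together in some bag; and for every vertex, the bags containing it form a connected subtree. Here bags containing vertex e are not connected in the tree, so the decomposition is invalid.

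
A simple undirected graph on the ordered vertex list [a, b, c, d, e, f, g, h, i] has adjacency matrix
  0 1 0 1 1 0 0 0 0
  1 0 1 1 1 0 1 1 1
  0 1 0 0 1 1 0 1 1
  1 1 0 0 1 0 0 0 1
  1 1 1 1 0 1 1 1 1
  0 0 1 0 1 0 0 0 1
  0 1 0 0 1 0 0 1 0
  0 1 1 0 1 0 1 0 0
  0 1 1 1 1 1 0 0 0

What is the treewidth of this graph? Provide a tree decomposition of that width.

Each bag holds 4 vertices, so the decomposition has width 3, which upper-bounds the treewidth. On the other hand G contains the 4-clique {c, e, f, i}. A clique must lie in a single bag of any decomposition, so no decomposition can have width below 3. Combining the bounds, tw(G) = 3.

Treewidth 3.
Bags: B1 = {b, d, e, i}  B2 = {b, c, e, i}  B3 = {c, e, f, i}  B4 = {b, c, e, h}  B5 = {a, b, d, e}  B6 = {b, e, g, h}
Tree: B1–B2, B2–B3, B2–B4, B1–B5, B4–B6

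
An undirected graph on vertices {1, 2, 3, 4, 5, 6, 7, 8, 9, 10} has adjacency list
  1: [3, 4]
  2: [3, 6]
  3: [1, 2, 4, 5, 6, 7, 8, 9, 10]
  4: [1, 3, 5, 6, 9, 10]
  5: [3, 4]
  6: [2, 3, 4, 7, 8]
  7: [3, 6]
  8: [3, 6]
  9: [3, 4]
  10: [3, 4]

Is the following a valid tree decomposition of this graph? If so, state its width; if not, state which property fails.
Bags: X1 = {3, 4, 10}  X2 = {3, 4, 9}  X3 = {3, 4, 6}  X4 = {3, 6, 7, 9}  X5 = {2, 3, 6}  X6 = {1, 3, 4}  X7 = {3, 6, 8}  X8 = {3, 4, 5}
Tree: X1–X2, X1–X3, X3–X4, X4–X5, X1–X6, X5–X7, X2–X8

A tree decomposition must satisfy three properties: every vertex lies in some bag; for every edge, both endpoints lie together in some bag; and for every vertex, the bags containing it form a connected subtree. Here bags containing vertex 9 are not connected in the tree, so the decomposition is invalid.

No — bags containing vertex 9 are not connected in the tree.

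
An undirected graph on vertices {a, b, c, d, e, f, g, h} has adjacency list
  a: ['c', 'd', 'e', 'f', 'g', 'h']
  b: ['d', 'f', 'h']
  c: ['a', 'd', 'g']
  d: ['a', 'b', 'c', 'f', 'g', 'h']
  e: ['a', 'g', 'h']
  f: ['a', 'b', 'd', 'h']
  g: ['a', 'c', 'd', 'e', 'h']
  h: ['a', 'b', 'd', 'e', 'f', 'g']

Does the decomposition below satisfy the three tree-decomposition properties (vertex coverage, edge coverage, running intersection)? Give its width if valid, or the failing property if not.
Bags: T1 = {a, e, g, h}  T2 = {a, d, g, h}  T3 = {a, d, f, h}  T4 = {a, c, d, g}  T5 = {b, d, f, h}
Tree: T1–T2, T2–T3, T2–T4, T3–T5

Checking the three conditions: (i) the bags cover all of {a, b, c, d, e, f, g, h}; (ii) for each edge, some bag contains both endpoints; (iii) the bags containing any fixed vertex form a subtree. All hold, so the decomposition is valid with width 4 − 1 = 3.

Yes; width 3.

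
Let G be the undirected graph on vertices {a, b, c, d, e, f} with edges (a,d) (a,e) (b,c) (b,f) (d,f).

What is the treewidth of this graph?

1

A width-1 tree decomposition is:
Bags: B1 = {b, c}  B2 = {b, f}  B3 = {d, f}  B4 = {a, d}  B5 = {a, e}
Tree: B1–B2, B2–B3, B3–B4, B4–B5
Every bag has size at most 2, so the width is 2 − 1 = 1 and tw(G) ≤ 1. Any graph with an edge has treewidth ≥ 1, and G has the edge c–b. Hence tw(G) = 1 exactly.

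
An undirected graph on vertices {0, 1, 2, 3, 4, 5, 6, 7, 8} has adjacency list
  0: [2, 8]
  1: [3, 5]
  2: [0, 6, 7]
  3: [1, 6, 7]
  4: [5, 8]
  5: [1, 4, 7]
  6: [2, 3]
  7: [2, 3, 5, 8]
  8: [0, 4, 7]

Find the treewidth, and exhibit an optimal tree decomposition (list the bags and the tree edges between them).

Treewidth 3.
Bags: B1 = {1, 2, 3, 6}  B2 = {1, 2, 3, 7}  B3 = {1, 2, 5, 7}  B4 = {0, 2, 5, 7}  B5 = {0, 5, 7, 8}  B6 = {0, 4, 5, 8}
Tree: B1–B2, B2–B3, B3–B4, B4–B5, B5–B6

The largest bag has 4 vertices, giving width 3; this decomposition certifies tw(G) ≤ 3. For the lower bound: the 4 vertex sets {1,3,6}, {2}, {7}, {0,4,5,8} are disjoint, each induces a connected subgraph, and every pair is joined by at least one edge of G. Contracting each set to a single vertex therefore yields K_{4} as a minor, and since treewidth is minor-monotone, tw(G) ≥ tw(K_{4}) = 3. The upper and lower bounds meet at 3, so that is the treewidth.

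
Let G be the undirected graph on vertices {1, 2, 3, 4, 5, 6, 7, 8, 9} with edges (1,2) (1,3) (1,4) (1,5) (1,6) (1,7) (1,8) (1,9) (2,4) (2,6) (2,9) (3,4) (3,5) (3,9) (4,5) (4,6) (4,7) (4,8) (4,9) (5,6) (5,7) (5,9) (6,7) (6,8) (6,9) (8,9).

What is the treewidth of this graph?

4

A width-4 tree decomposition is:
Bags: B1 = {1, 4, 5, 6, 9}  B2 = {1, 4, 5, 6, 7}  B3 = {1, 4, 6, 8, 9}  B4 = {1, 2, 4, 6, 9}  B5 = {1, 3, 4, 5, 9}
Tree: B1–B2, B1–B3, B1–B4, B1–B5
The largest bag has 5 vertices, giving width 4; this decomposition certifies tw(G) ≤ 4. Conversely, {1, 3, 4, 5, 9} is a clique of size 5, and the vertices of any clique must share a bag in every tree decomposition; so some bag has ≥ 5 vertices and tw(G) ≥ 4. Combining the bounds, tw(G) = 4.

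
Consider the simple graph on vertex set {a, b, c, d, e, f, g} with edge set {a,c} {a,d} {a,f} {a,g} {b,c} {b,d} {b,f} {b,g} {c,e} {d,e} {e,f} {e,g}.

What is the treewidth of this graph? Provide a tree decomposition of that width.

Treewidth 3.
One such decomposition:
Bags: B1 = {a, b, d, e}  B2 = {a, b, c, e}  B3 = {a, b, e, g}  B4 = {a, b, e, f}
Tree: B1–B2, B2–B3, B3–B4

Every bag has size at most 4, so the width is 4 − 1 = 3 and tw(G) ≤ 3. For the lower bound: the 4 vertex sets {b,d}, {c,e}, {a}, {g} are disjoint, each induces a connected subgraph, and every pair is joined by at least one edge of G. Contracting each set to a single vertex therefore yields K_{4} as a minor, and since treewidth is minor-monotone, tw(G) ≥ tw(K_{4}) = 3. Hence tw(G) = 3 exactly.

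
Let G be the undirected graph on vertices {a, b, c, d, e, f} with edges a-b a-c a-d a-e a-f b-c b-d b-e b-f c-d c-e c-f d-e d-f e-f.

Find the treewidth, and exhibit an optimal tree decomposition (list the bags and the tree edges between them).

With just one bag of size 6, the width is 6 − 1 = 5, so tw(G) ≤ 5. Conversely, {a, b, c, d, e, f} is a clique of size 6, and the vertices of any clique must share a bag in every tree decomposition; so some bag has ≥ 6 vertices and tw(G) ≥ 5. Hence tw(G) = 5 exactly.

Treewidth 5.
One optimal decomposition is:
Bags: B1 = {a, b, c, d, e, f}
Tree: (single bag)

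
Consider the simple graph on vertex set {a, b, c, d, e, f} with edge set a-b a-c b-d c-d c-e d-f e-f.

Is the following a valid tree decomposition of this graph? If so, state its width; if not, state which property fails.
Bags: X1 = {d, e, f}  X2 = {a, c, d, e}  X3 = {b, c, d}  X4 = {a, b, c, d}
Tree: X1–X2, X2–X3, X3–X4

A tree decomposition must satisfy three properties: every vertex lies in some bag; for every edge, both endpoints lie together in some bag; and for every vertex, the bags containing it form a connected subtree. Here bags containing vertex a are not connected in the tree, so the decomposition is invalid.

No — bags containing vertex a are not connected in the tree.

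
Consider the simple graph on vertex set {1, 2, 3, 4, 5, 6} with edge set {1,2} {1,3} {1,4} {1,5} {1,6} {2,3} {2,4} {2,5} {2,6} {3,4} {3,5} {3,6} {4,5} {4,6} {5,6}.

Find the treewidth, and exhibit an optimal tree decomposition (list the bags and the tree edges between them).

With just one bag of size 6, the width is 6 − 1 = 5, so tw(G) ≤ 5. For the lower bound, the 6 vertices {1, 2, 3, 4, 5, 6} are pairwise adjacent, and any tree decomposition puts a clique entirely inside one bag — forcing width ≥ 5. Therefore the treewidth is 5.

Treewidth 5.
One such decomposition:
Bags: B1 = {1, 2, 3, 4, 5, 6}
Tree: (single bag)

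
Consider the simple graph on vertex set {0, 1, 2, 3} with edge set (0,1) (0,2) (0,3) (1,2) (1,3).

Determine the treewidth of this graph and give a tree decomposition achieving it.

Each bag holds 3 vertices, so the decomposition has width 2, which upper-bounds the treewidth. On the other hand G contains the 3-clique {0, 1, 2}. A clique must lie in a single bag of any decomposition, so no decomposition can have width below 2. The upper and lower bounds meet at 2, so that is the treewidth.

Treewidth 2.
One optimal decomposition is:
Bags: B1 = {0, 1, 3}  B2 = {0, 1, 2}
Tree: B1–B2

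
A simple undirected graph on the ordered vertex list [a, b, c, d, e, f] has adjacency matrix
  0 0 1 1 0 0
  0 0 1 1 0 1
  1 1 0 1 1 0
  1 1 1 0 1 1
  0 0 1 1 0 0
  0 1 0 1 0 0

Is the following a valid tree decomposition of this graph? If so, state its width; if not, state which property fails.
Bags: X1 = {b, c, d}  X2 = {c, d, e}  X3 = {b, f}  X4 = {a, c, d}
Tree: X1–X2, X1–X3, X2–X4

No — edge (d,f) lies in no bag.

A tree decomposition must satisfy three properties: every vertex lies in some bag; for every edge, both endpoints lie together in some bag; and for every vertex, the bags containing it form a connected subtree. Here edge (d,f) lies in no bag, so the decomposition is invalid.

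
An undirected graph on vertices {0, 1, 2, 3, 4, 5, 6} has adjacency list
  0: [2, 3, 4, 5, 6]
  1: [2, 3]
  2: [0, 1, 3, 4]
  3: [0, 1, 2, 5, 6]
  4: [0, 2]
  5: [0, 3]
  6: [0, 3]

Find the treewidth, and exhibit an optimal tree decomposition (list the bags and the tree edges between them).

Every bag has size at most 3, so the width is 3 − 1 = 2 and tw(G) ≤ 2. Conversely, {0, 2, 3} is a clique of size 3, and the vertices of any clique must share a bag in every tree decomposition; so some bag has ≥ 3 vertices and tw(G) ≥ 2. Hence tw(G) = 2 exactly.

Treewidth 2.
Bags: B1 = {0, 2, 3}  B2 = {0, 3, 6}  B3 = {0, 2, 4}  B4 = {1, 2, 3}  B5 = {0, 3, 5}
Tree: B1–B2, B1–B3, B1–B4, B1–B5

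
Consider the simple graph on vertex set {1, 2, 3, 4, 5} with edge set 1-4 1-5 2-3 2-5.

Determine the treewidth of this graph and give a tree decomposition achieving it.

Each bag holds 2 vertices, so the decomposition has width 1, which upper-bounds the treewidth. G has an edge, so its treewidth is at least 1. The upper and lower bounds meet at 1, so that is the treewidth.

Treewidth 1.
One such decomposition:
Bags: B1 = {2, 3}  B2 = {2, 5}  B3 = {1, 5}  B4 = {1, 4}
Tree: B1–B2, B2–B3, B3–B4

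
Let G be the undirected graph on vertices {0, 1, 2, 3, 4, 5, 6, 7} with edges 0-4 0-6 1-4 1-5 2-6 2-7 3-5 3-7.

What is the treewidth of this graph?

2

A width-2 tree decomposition is:
Bags: B1 = {2, 6, 7}  B2 = {3, 6, 7}  B3 = {3, 5, 6}  B4 = {1, 5, 6}  B5 = {1, 4, 6}  B6 = {0, 4, 6}
Tree: B1–B2, B2–B3, B3–B4, B4–B5, B5–B6
The largest bag has 3 vertices, giving width 2; this decomposition certifies tw(G) ≤ 2. Since 6–2–7–3–5–1–4–0–6 is a cycle in G, G is not acyclic. Forests are exactly the graphs of treewidth ≤ 1, so tw(G) ≥ 2. The upper and lower bounds meet at 2, so that is the treewidth.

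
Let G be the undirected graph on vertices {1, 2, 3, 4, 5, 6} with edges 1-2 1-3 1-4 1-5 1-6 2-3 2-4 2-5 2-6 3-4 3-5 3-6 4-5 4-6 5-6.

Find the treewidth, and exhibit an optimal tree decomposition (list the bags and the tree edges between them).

Treewidth 5.
Bags: B1 = {1, 2, 3, 4, 5, 6}
Tree: (single bag)

With just one bag of size 6, the width is 6 − 1 = 5, so tw(G) ≤ 5. Conversely, {1, 2, 3, 4, 5, 6} is a clique of size 6, and the vertices of any clique must share a bag in every tree decomposition; so some bag has ≥ 6 vertices and tw(G) ≥ 5. Combining the bounds, tw(G) = 5.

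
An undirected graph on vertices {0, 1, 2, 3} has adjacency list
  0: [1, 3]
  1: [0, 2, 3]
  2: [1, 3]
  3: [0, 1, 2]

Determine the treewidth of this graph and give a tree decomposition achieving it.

Treewidth 2.
One such decomposition:
Bags: B1 = {1, 2, 3}  B2 = {0, 1, 3}
Tree: B1–B2

The largest bag has 3 vertices, giving width 2; this decomposition certifies tw(G) ≤ 2. On the other hand G contains the 3-clique {0, 1, 3}. A clique must lie in a single bag of any decomposition, so no decomposition can have width below 2. Therefore the treewidth is 2.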